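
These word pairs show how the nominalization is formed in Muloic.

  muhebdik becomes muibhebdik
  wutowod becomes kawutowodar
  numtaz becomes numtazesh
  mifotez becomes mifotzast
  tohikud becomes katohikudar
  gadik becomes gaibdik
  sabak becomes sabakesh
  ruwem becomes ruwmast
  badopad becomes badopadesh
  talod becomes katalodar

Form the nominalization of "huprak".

huprakesh

muhebdik and sabak both end in -k yet inflect differently (muibhebdik, sabakesh), so the final letter is not what conditions the rule; the last vowel is.
"huprak" has last vowel 'a'. The stems whose last vowel is 'a' (sabak → sabakesh, badopad → badopadesh, numtaz → numtazesh) add -esh.
The other patterns: stems whose last vowel is 'o' or 'u' add ka- … -ar around the stem; stems whose last vowel is 'i' insert -ib- after the first vowel; stems whose last vowel is 'e' delete the last vowel and add -ast.
So huprak → huprakesh.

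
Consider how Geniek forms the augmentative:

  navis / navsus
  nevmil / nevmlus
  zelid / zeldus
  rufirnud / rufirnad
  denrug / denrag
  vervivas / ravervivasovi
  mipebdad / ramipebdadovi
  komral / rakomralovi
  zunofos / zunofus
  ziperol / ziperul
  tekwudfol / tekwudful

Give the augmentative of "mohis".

mohsus

zelid and rufirnud both end in -d yet inflect differently (zeldus, rufirnad), so the final letter is not what conditions the rule; the last vowel is.
"mohis" has last vowel 'i'. The stems whose last vowel is 'i' (navis → navsus, nevmil → nevmlus, zelid → zeldus) delete the last vowel and add -us.
The other patterns: stems whose last vowel is 'u' change the last vowel to 'a'; stems whose last vowel is 'a' add ra- … -ovi around the stem; stems whose last vowel is 'o' change the last vowel to 'u'.
So mohis → mohsus.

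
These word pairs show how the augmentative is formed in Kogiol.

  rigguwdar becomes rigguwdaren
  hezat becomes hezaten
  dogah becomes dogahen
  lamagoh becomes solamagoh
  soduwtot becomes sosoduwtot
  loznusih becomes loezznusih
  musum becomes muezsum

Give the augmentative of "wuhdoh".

sowuhdoh

"wuhdoh" has last vowel 'o'. The stems whose last vowel is 'o' (lamagoh → solamagoh, soduwtot → sosoduwtot) add the prefix so-.
So wuhdoh → sowuhdoh.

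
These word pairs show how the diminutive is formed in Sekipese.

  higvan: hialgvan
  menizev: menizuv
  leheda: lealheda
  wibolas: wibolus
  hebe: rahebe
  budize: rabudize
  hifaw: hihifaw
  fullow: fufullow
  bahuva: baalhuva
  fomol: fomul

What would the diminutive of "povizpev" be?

povizpuv

"povizpev" ends in -v. The one such stem in the data (menizev → menizuv) changes the last vowel to 'u' (as do fomol, wibolas), so the same rule applies.
So povizpev → povizpuv.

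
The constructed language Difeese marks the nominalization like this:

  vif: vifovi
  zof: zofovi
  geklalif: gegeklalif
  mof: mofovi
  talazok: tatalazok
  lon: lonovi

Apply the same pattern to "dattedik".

geklalif and mof both end in -f yet inflect differently (gegeklalif, mofovi), so the final letter is not what conditions the rule; the number of vowels is.
"dattedik" has 3 vowels. The stems with 3 vowels (geklalif → gegeklalif, talazok → tatalazok) repeat the first consonant+vowel as a prefix.
So dattedik → dadattedik.

dadattedik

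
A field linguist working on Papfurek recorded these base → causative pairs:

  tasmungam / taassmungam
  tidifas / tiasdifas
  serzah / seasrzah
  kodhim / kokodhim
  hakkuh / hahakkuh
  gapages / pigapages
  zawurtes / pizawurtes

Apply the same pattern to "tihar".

tasmungam and kodhim both end in -m yet inflect differently (taassmungam, kokodhim), so the final letter is not what conditions the rule; the last vowel is.
"tihar" has last vowel 'a'. The stems whose last vowel is 'a' (tasmungam → taassmungam, tidifas → tiasdifas, serzah → seasrzah) insert -as- after the first vowel.
So tihar → tiashar.

tiashar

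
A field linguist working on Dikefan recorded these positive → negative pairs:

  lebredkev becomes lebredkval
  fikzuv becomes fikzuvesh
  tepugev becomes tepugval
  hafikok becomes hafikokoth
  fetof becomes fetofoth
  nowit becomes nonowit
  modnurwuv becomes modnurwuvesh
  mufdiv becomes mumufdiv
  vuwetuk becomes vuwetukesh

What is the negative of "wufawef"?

modnurwuv and mufdiv both end in -v yet inflect differently (modnurwuvesh, mumufdiv), so the final letter is not what conditions the rule; the last vowel is.
"wufawef" has last vowel 'e'. The stems whose last vowel is 'e' (lebredkev → lebredkval, tepugev → tepugval) delete the last vowel and add -al.
The other patterns: stems whose last vowel is 'u' add -esh; stems whose last vowel is 'i' repeat the first consonant+vowel as a prefix; stems whose last vowel is 'o' add -oth.
So wufawef → wufawfal.

wufawfal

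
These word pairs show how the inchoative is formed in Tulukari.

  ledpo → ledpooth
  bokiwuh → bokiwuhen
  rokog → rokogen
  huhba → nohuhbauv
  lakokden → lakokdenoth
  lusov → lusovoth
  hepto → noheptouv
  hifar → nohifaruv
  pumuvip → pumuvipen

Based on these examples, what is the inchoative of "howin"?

ledpo and hepto both end in -o yet inflect differently (ledpooth, noheptouv), so the final letter is not what conditions the rule; the first letter is.
"howin" begins with h-. The stems beginning with h- (hepto → noheptouv, huhba → nohuhbauv, hifar → nohifaruv) add no- … -uv around the stem.
The other patterns: stems beginning with l- add -oth; stems beginning with b-, p- or r- add -en.
So howin → nohowinuv.

nohowinuv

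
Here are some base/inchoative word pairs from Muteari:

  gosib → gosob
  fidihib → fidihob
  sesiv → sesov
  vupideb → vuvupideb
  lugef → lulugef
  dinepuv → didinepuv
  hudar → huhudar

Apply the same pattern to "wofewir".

wofewor

gosib and vupideb both end in -b yet inflect differently (gosob, vuvupideb), so the final letter is not what conditions the rule; the last vowel is.
"wofewir" has last vowel 'i'. The stems whose last vowel is 'i' (gosib → gosob, fidihib → fidihob, sesiv → sesov) change the last vowel to 'o'.
The other pattern: stems whose last vowel is 'a', 'e' or 'u' repeat the first consonant+vowel as a prefix.
So wofewir → wofewor.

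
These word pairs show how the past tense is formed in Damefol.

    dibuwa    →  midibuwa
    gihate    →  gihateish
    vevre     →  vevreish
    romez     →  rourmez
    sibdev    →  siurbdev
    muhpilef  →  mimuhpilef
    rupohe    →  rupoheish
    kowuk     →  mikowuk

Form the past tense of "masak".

mimasak

rupohe and sibdev both have last vowel 'e' yet inflect differently (rupoheish, siurbdev), so the last vowel is not what conditions the rule; the final letter is.
"masak" ends in -k. The one such stem in the data (kowuk → mikowuk) adds the prefix mi-, so the same rule applies.
The other patterns: stems ending in -e add -ish; stems ending in -v or -z insert -ur- after the first vowel.
So masak → mimasak.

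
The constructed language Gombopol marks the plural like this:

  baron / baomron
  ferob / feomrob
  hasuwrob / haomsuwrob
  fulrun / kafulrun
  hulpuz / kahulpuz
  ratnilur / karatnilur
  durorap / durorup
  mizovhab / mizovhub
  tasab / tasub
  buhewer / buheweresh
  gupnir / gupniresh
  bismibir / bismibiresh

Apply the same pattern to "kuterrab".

kuterrub

baron and fulrun both end in -n yet inflect differently (baomron, kafulrun), so the final letter is not what conditions the rule; the last vowel is.
"kuterrab" has last vowel 'a'. The stems whose last vowel is 'a' (durorap → durorup, mizovhab → mizovhub, tasab → tasub) change the last vowel to 'u'.
So kuterrab → kuterrub.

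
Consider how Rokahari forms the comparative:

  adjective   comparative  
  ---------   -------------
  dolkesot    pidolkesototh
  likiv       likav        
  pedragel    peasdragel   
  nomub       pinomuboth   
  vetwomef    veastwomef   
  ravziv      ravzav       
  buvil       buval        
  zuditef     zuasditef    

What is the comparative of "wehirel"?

weashirel

"wehirel" has last vowel 'e'. The stems whose last vowel is 'e' (vetwomef → veastwomef, zuditef → zuasditef, pedragel → peasdragel) insert -as- after the first vowel.
So wehirel → weashirel.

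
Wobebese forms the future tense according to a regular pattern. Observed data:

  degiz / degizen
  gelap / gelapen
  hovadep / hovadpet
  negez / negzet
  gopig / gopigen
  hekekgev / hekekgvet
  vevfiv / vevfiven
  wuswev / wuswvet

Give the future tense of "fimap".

fimapen

negez and degiz both end in -z yet inflect differently (negzet, degizen), so the final letter is not what conditions the rule; the last vowel is.
"fimap" has last vowel 'a'. The one such stem in the data (gelap → gelapen) adds -en, so the same rule applies.
The other pattern: stems whose last vowel is 'e' delete the last vowel and add -et.
So fimap → fimapen.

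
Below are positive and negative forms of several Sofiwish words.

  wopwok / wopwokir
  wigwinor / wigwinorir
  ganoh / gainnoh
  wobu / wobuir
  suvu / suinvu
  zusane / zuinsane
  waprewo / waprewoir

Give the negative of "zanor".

zainnor

wobu and suvu both end in -u yet inflect differently (wobuir, suinvu), so the final letter is not what conditions the rule; the first letter is.
"zanor" begins with z-. The one such stem in the data (zusane → zuinsane) inserts -in- after the first vowel (as do suvu, ganoh), so the same rule applies.
So zanor → zainnor.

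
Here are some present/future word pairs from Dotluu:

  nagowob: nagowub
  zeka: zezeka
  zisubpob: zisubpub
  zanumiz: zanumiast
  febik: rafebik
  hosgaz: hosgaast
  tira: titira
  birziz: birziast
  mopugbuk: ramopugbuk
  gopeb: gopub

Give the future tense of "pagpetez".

hosgaz and zeka both have last vowel 'a' yet inflect differently (hosgaast, zezeka), so the last vowel is not what conditions the rule; the final letter is.
"pagpetez" ends in -z. The stems ending in -z (zanumiz → zanumiast, hosgaz → hosgaast, birziz → birziast) drop the final letter and add -ast.
So pagpetez → pagpeteast.

pagpeteast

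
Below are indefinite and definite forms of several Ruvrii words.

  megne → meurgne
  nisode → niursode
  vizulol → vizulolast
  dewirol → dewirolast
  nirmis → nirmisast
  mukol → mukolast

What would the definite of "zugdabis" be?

zugdabisast

nisode and nirmis both begin with n- yet inflect differently (niursode, nirmisast), so the first letter is not what conditions the rule; the final letter is.
"zugdabis" ends in -s. The one such stem in the data (nirmis → nirmisast) adds -ast, so the same rule applies.
The other pattern: stems ending in -e insert -ur- after the first vowel.
So zugdabis → zugdabisast.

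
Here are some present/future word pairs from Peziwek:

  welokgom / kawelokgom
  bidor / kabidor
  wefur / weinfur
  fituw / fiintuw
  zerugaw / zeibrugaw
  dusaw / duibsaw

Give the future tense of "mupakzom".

kamupakzom

bidor and wefur both end in -r yet inflect differently (kabidor, weinfur), so the final letter is not what conditions the rule; the last vowel is.
"mupakzom" has last vowel 'o'. The stems whose last vowel is 'o' (welokgom → kawelokgom, bidor → kabidor) add the prefix ka-.
So mupakzom → kamupakzom.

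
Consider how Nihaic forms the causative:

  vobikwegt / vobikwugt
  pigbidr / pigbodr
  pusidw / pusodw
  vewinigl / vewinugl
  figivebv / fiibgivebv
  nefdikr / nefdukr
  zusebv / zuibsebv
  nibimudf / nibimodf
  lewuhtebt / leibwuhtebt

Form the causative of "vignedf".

pigbidr and nefdikr both end in -r yet inflect differently (pigbodr, nefdukr), so the final letter is not what conditions the rule; the second-to-last letter is.
"vignedf" has second-to-last letter 'd'. The stems whose second-to-last letter is 'd' (pigbidr → pigbodr, nibimudf → nibimodf, pusidw → pusodw) change the last vowel to 'o'.
The other patterns: stems whose second-to-last letter is 'b' insert -ib- after the first vowel; stems whose second-to-last letter is 'g' or 'k' change the last vowel to 'u'.
So vignedf → vignodf.

vignodf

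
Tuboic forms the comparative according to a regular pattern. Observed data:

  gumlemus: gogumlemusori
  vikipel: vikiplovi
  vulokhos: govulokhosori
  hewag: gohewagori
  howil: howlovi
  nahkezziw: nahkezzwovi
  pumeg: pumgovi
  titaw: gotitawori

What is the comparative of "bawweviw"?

nahkezziw and titaw both end in -w yet inflect differently (nahkezzwovi, gotitawori), so the final letter is not what conditions the rule; the last vowel is.
"bawweviw" has last vowel 'i'. The stems whose last vowel is 'i' (howil → howlovi, nahkezziw → nahkezzwovi) delete the last vowel and add -ovi.
So bawweviw → bawwevwovi.

bawwevwovi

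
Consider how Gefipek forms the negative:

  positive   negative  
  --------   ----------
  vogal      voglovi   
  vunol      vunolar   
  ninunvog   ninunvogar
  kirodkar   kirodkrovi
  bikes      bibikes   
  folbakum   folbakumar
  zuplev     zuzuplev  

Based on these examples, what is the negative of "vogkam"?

vogkmovi

vogal and vunol both end in -l yet inflect differently (voglovi, vunolar), so the final letter is not what conditions the rule; the last vowel is.
"vogkam" has last vowel 'a'. The stems whose last vowel is 'a' (kirodkar → kirodkrovi, vogal → voglovi) delete the last vowel and add -ovi.
The other patterns: stems whose last vowel is 'e' repeat the first consonant+vowel as a prefix; stems whose last vowel is 'o' or 'u' add -ar.
So vogkam → vogkmovi.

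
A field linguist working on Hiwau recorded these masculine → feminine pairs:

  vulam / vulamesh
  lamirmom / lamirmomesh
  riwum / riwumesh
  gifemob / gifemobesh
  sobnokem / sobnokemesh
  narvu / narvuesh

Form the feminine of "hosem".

hosemesh

Every pair shown (vulam → vulamesh, lamirmom → lamirmomesh, riwum → riwumesh, …) follows the same rule: add -esh.
So hosem → hosemesh.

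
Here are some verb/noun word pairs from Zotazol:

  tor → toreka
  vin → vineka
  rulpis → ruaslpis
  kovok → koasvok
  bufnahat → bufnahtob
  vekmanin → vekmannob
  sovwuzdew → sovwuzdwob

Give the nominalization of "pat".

pateka

vin and vekmanin both end in -n yet inflect differently (vineka, vekmannob), so the final letter is not what conditions the rule; the number of vowels is.
"pat" has 1 vowel. The stems with 1 vowel (tor → toreka, vin → vineka) add -eka.
So pat → pateka.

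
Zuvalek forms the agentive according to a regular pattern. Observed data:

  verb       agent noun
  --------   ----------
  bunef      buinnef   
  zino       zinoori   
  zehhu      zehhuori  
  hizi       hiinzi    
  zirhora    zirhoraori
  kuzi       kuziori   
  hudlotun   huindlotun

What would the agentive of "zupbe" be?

zupbeori

kuzi and hizi both end in -i yet inflect differently (kuziori, hiinzi), so the final letter is not what conditions the rule; the first letter is.
"zupbe" begins with z-. The stems beginning with z- (zino → zinoori, zirhora → zirhoraori, zehhu → zehhuori) add -ori.
The other pattern: stems beginning with b- or h- insert -in- after the first vowel.
So zupbe → zupbeori.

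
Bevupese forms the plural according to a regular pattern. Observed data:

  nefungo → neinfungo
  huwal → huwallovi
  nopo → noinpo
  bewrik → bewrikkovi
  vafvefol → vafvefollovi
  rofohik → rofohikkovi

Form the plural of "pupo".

vafvefol and nopo both have last vowel 'o' yet inflect differently (vafvefollovi, noinpo), so the last vowel is not what conditions the rule; whether the stem ends in a vowel or a consonant is.
"pupo" ends in a vowel. The stems ending in a vowel (nopo → noinpo, nefungo → neinfungo) insert -in- after the first vowel.
The other pattern: stems ending in a consonant double the final consonant and add -ovi.
So pupo → puinpo.

puinpo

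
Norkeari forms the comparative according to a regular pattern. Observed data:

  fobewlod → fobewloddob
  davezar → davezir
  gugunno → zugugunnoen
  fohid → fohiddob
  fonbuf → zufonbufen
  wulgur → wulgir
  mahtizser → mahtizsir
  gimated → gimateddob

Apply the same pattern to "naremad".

naremaddob

gimated and mahtizser both have last vowel 'e' yet inflect differently (gimateddob, mahtizsir), so the last vowel is not what conditions the rule; the final letter is.
"naremad" ends in -d. The stems ending in -d (fobewlod → fobewloddob, gimated → gimateddob, fohid → fohiddob) double the final consonant and add -ob.
So naremad → naremaddob.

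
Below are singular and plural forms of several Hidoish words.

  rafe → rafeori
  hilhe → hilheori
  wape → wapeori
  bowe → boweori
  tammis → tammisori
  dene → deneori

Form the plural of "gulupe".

Every pair shown (rafe → rafeori, hilhe → hilheori, wape → wapeori, …) follows the same rule: add -ori.
So gulupe → gulupeori.

gulupeori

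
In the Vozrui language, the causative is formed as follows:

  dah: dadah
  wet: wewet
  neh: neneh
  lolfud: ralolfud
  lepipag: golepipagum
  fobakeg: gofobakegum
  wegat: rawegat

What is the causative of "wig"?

wiwig

wet and wegat both end in -t yet inflect differently (wewet, rawegat), so the final letter is not what conditions the rule; the number of vowels is.
"wig" has 1 vowel. The stems with 1 vowel (dah → dadah, neh → neneh, wet → wewet) repeat the first consonant+vowel as a prefix.
So wig → wiwig.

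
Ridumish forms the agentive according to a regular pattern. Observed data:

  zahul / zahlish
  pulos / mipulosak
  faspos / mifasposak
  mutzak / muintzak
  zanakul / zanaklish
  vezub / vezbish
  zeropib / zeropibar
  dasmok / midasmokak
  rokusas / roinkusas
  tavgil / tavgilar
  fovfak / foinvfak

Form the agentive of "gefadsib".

mutzak and dasmok both end in -k yet inflect differently (muintzak, midasmokak), so the final letter is not what conditions the rule; the last vowel is.
"gefadsib" has last vowel 'i'. The stems whose last vowel is 'i' (tavgil → tavgilar, zeropib → zeropibar) add -ar.
So gefadsib → gefadsibar.

gefadsibar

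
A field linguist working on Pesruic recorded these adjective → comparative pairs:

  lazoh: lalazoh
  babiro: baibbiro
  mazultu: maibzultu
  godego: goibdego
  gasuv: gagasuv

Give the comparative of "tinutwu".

tiibnutwu

godego and lazoh both have last vowel 'o' yet inflect differently (goibdego, lalazoh), so the last vowel is not what conditions the rule; whether the stem ends in a vowel or a consonant is.
"tinutwu" ends in a vowel. The stems ending in a vowel (godego → goibdego, mazultu → maibzultu, babiro → baibbiro) insert -ib- after the first vowel.
The other pattern: stems ending in a consonant repeat the first consonant+vowel as a prefix.
So tinutwu → tiibnutwu.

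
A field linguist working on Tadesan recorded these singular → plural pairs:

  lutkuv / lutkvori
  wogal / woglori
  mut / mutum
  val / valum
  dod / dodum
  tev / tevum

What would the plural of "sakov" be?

sakvori

lutkuv and tev both end in -v yet inflect differently (lutkvori, tevum), so the final letter is not what conditions the rule; the number of vowels is.
"sakov" has 2 vowels. The stems with 2 vowels (lutkuv → lutkvori, wogal → woglori) delete the last vowel and add -ori.
The other pattern: stems with 1 vowel add -um.
So sakov → sakvori.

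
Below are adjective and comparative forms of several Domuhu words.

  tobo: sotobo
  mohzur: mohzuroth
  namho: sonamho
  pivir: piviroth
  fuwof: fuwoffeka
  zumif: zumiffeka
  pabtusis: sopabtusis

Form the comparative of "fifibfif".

fifibfiffeka

tobo and fuwof both have last vowel 'o' yet inflect differently (sotobo, fuwoffeka), so the last vowel is not what conditions the rule; the final letter is.
"fifibfif" ends in -f. The stems ending in -f (fuwof → fuwoffeka, zumif → zumiffeka) double the final consonant and add -eka.
So fifibfif → fifibfiffeka.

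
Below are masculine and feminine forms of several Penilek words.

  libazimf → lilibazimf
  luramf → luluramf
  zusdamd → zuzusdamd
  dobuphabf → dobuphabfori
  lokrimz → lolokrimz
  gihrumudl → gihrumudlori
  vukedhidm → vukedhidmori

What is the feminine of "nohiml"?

nonohiml

"nohiml" has second-to-last letter 'm'. The stems whose second-to-last letter is 'm' (luramf → luluramf, libazimf → lilibazimf, lokrimz → lolokrimz) repeat the first consonant+vowel as a prefix.
The other pattern: stems whose second-to-last letter is 'b' or 'd' add -ori.
So nohiml → nonohiml.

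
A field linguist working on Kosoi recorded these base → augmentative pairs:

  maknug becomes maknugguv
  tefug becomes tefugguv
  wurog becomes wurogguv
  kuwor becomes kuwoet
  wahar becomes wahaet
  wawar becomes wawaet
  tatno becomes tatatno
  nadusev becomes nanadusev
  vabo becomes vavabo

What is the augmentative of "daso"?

"daso" ends in -o. The stems ending in -o (tatno → tatatno, vabo → vavabo) repeat the first consonant+vowel as a prefix.
The other patterns: stems ending in -g double the final consonant and add -uv; stems ending in -r drop the final letter and add -et.
So daso → dadaso.

dadaso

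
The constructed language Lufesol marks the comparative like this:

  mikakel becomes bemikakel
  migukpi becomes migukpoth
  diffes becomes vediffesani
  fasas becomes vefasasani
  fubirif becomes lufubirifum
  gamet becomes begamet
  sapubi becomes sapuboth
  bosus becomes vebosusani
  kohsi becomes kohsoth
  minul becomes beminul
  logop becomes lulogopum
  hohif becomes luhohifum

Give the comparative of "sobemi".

sapubi and hohif both have last vowel 'i' yet inflect differently (sapuboth, luhohifum), so the last vowel is not what conditions the rule; the final letter is.
"sobemi" ends in -i. The stems ending in -i (sapubi → sapuboth, migukpi → migukpoth, kohsi → kohsoth) drop the final letter and add -oth.
The other patterns: stems ending in -f or -p add lu- … -um around the stem; stems ending in -s add ve- … -ani around the stem; stems ending in -l or -t add the prefix be-.
So sobemi → sobemoth.

sobemoth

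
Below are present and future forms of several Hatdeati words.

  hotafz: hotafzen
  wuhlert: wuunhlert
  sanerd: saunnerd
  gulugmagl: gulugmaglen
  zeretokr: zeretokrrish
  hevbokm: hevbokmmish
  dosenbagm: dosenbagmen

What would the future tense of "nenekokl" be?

"nenekokl" has second-to-last letter 'k'. The stems whose second-to-last letter is 'k' (zeretokr → zeretokrrish, hevbokm → hevbokmmish) double the final consonant and add -ish.
The other patterns: stems whose second-to-last letter is 'r' insert -un- after the first vowel; stems whose second-to-last letter is 'f' or 'g' add -en.
So nenekokl → nenekokllish.

nenekokllish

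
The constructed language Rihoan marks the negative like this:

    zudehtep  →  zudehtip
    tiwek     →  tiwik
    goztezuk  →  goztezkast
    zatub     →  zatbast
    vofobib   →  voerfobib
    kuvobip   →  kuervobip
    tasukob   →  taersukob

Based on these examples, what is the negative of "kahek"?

tiwek and goztezuk both end in -k yet inflect differently (tiwik, goztezkast), so the final letter is not what conditions the rule; the last vowel is.
"kahek" has last vowel 'e'. The stems whose last vowel is 'e' (zudehtep → zudehtip, tiwek → tiwik) change the last vowel to 'i'.
The other patterns: stems whose last vowel is 'u' delete the last vowel and add -ast; stems whose last vowel is 'i' or 'o' insert -er- after the first vowel.
So kahek → kahik.

kahik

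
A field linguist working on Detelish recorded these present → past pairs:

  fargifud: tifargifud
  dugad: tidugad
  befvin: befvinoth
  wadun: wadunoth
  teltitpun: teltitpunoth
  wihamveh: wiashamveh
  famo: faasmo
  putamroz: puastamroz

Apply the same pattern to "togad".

titogad

fargifud and wadun both have last vowel 'u' yet inflect differently (tifargifud, wadunoth), so the last vowel is not what conditions the rule; the final letter is.
"togad" ends in -d. The stems ending in -d (fargifud → tifargifud, dugad → tidugad) add the prefix ti-.
The other patterns: stems ending in -n add -oth; stems ending in -h, -o or -z insert -as- after the first vowel.
So togad → titogad.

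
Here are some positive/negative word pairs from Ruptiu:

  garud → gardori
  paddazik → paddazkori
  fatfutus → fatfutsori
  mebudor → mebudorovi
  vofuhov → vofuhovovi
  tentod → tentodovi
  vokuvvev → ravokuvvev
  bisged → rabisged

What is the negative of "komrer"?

rakomrer

garud and tentod both end in -d yet inflect differently (gardori, tentodovi), so the final letter is not what conditions the rule; the last vowel is.
"komrer" has last vowel 'e'. The stems whose last vowel is 'e' (vokuvvev → ravokuvvev, bisged → rabisged) add the prefix ra-.
So komrer → rakomrer.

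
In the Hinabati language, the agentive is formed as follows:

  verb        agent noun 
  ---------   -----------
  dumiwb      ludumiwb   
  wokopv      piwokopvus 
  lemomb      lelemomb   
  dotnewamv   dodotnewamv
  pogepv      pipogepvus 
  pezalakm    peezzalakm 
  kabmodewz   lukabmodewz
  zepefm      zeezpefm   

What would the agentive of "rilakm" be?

"rilakm" has second-to-last letter 'k'. The one such stem in the data (pezalakm → peezzalakm) inserts -ez- after the first vowel (as does zepefm), so the same rule applies.
The other patterns: stems whose second-to-last letter is 'w' add the prefix lu-; stems whose second-to-last letter is 'm' repeat the first consonant+vowel as a prefix; stems whose second-to-last letter is 'p' add pi- … -us around the stem.
So rilakm → riezlakm.

riezlakm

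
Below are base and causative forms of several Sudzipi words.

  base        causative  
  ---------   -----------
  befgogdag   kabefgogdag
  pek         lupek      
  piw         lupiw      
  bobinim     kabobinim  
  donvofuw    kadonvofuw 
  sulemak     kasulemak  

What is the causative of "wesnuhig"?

kawesnuhig

piw and donvofuw both end in -w yet inflect differently (lupiw, kadonvofuw), so the final letter is not what conditions the rule; the number of vowels is.
"wesnuhig" has 3 vowels. The stems with 3 vowels (bobinim → kabobinim, befgogdag → kabefgogdag, donvofuw → kadonvofuw) add the prefix ka-.
So wesnuhig → kawesnuhig.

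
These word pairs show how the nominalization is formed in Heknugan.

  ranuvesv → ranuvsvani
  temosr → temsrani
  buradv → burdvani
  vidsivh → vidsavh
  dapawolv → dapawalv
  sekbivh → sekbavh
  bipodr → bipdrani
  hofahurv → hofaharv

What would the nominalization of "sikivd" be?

buradv and hofahurv both end in -v yet inflect differently (burdvani, hofaharv), so the final letter is not what conditions the rule; the second-to-last letter is.
"sikivd" has second-to-last letter 'v'. The stems whose second-to-last letter is 'v' (sekbivh → sekbavh, vidsivh → vidsavh) change the last vowel to 'a'.
The other pattern: stems whose second-to-last letter is 'd' or 's' delete the last vowel and add -ani.
So sikivd → sikavd.

sikavd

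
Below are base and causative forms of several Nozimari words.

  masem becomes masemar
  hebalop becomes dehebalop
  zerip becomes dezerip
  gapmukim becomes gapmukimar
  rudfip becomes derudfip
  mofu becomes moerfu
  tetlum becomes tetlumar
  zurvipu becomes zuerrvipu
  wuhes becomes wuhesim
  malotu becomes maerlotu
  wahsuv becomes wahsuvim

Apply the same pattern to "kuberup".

dekuberup

rudfip and gapmukim both have last vowel 'i' yet inflect differently (derudfip, gapmukimar), so the last vowel is not what conditions the rule; the final letter is.
"kuberup" ends in -p. The stems ending in -p (hebalop → dehebalop, rudfip → derudfip, zerip → dezerip) add the prefix de-.
The other patterns: stems ending in -m add -ar; stems ending in -u insert -er- after the first vowel; stems ending in -s or -v add -im.
So kuberup → dekuberup.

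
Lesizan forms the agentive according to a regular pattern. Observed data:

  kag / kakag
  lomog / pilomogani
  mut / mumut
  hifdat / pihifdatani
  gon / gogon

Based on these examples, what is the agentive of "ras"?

raras

lomog and kag both end in -g yet inflect differently (pilomogani, kakag), so the final letter is not what conditions the rule; the number of vowels is.
"ras" has 1 vowel. The stems with 1 vowel (kag → kakag, gon → gogon, mut → mumut) repeat the first consonant+vowel as a prefix.
The other pattern: stems with 2 vowels add pi- … -ani around the stem.
So ras → raras.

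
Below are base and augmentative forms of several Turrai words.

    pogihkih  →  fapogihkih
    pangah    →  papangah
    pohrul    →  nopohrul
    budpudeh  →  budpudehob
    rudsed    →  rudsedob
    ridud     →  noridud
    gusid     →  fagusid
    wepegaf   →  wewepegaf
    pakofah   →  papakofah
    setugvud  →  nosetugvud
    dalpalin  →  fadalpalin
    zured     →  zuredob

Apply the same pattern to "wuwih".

fawuwih

"wuwih" has last vowel 'i'. The stems whose last vowel is 'i' (dalpalin → fadalpalin, gusid → fagusid, pogihkih → fapogihkih) add the prefix fa-.
The other patterns: stems whose last vowel is 'u' add the prefix no-; stems whose last vowel is 'a' repeat the first consonant+vowel as a prefix; stems whose last vowel is 'e' add -ob.
So wuwih → fawuwih.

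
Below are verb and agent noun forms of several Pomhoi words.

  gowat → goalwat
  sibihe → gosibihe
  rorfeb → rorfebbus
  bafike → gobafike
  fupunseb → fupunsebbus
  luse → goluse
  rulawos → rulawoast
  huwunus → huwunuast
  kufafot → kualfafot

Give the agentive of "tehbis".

rorfeb and bafike both have last vowel 'e' yet inflect differently (rorfebbus, gobafike), so the last vowel is not what conditions the rule; the final letter is.
"tehbis" ends in -s. The stems ending in -s (huwunus → huwunuast, rulawos → rulawoast) drop the final letter and add -ast.
So tehbis → tehbiast.

tehbiast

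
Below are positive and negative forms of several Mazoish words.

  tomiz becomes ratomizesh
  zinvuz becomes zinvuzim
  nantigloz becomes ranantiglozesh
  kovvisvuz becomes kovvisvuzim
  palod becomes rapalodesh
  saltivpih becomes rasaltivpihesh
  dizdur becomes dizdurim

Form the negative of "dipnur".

dipnurim

"dipnur" has last vowel 'u'. The stems whose last vowel is 'u' (dizdur → dizdurim, kovvisvuz → kovvisvuzim, zinvuz → zinvuzim) add -im.
The other pattern: stems whose last vowel is 'i' or 'o' add ra- … -esh around the stem.
So dipnur → dipnurim.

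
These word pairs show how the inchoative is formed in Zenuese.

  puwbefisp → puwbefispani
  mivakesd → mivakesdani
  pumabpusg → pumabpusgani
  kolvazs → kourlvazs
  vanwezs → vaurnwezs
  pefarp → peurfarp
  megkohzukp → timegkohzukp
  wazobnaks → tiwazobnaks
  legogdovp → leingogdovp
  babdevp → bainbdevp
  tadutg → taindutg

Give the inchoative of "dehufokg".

puwbefisp and pefarp both end in -p yet inflect differently (puwbefispani, peurfarp), so the final letter is not what conditions the rule; the second-to-last letter is.
"dehufokg" has second-to-last letter 'k'. The stems whose second-to-last letter is 'k' (megkohzukp → timegkohzukp, wazobnaks → tiwazobnaks) add the prefix ti-.
So dehufokg → tidehufokg.

tidehufokg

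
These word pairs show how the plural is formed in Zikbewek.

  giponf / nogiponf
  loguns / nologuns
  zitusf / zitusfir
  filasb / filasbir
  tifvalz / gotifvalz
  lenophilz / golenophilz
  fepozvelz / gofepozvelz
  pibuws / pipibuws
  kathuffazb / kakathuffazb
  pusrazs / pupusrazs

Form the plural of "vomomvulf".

govomomvulf

giponf and zitusf both end in -f yet inflect differently (nogiponf, zitusfir), so the final letter is not what conditions the rule; the second-to-last letter is.
"vomomvulf" has second-to-last letter 'l'. The stems whose second-to-last letter is 'l' (tifvalz → gotifvalz, lenophilz → golenophilz, fepozvelz → gofepozvelz) add the prefix go-.
The other patterns: stems whose second-to-last letter is 'n' add the prefix no-; stems whose second-to-last letter is 's' add -ir; stems whose second-to-last letter is 'w' or 'z' repeat the first consonant+vowel as a prefix.
So vomomvulf → govomomvulf.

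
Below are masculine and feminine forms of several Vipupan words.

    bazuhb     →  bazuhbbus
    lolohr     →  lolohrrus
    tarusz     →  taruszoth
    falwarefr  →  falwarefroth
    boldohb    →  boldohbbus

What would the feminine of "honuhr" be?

honuhrrus

lolohr and falwarefr both end in -r yet inflect differently (lolohrrus, falwarefroth), so the final letter is not what conditions the rule; the second-to-last letter is.
"honuhr" has second-to-last letter 'h'. The stems whose second-to-last letter is 'h' (boldohb → boldohbbus, bazuhb → bazuhbbus, lolohr → lolohrrus) double the final consonant and add -us.
The other pattern: stems whose second-to-last letter is 'f' or 's' add -oth.
So honuhr → honuhrrus.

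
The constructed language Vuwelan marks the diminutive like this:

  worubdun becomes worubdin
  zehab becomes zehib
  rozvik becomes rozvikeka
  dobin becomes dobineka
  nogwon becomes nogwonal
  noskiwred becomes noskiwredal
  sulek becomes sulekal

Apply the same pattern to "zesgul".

"zesgul" has last vowel 'u'. The one such stem in the data (worubdun → worubdin) changes the last vowel to 'i' (as does zehab), so the same rule applies.
The other patterns: stems whose last vowel is 'i' add -eka; stems whose last vowel is 'e' or 'o' add -al.
So zesgul → zesgil.

zesgil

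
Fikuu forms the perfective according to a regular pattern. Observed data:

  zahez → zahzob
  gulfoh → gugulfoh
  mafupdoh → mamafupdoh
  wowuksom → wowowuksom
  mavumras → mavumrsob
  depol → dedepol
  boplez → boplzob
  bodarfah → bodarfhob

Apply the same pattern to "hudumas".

hudumsob

"hudumas" has last vowel 'a'. The stems whose last vowel is 'a' (mavumras → mavumrsob, bodarfah → bodarfhob) delete the last vowel and add -ob.
The other pattern: stems whose last vowel is 'o' repeat the first consonant+vowel as a prefix.
So hudumas → hudumsob.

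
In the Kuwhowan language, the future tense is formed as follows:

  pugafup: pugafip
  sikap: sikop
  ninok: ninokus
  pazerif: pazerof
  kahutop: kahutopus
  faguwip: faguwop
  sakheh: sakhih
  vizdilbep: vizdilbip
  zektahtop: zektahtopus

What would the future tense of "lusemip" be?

zektahtop and faguwip both end in -p yet inflect differently (zektahtopus, faguwop), so the final letter is not what conditions the rule; the last vowel is.
"lusemip" has last vowel 'i'. The stems whose last vowel is 'i' (pazerif → pazerof, faguwip → faguwop) change the last vowel to 'o'.
So lusemip → lusemop.

lusemop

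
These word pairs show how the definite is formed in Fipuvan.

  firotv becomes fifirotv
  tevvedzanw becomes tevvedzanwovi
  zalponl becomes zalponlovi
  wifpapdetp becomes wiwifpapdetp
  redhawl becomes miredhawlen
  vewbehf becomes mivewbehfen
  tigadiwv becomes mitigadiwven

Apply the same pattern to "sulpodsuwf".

firotv and tigadiwv both end in -v yet inflect differently (fifirotv, mitigadiwven), so the final letter is not what conditions the rule; the second-to-last letter is.
"sulpodsuwf" has second-to-last letter 'w'. The stems whose second-to-last letter is 'w' (tigadiwv → mitigadiwven, redhawl → miredhawlen) add mi- … -en around the stem.
The other patterns: stems whose second-to-last letter is 't' repeat the first consonant+vowel as a prefix; stems whose second-to-last letter is 'n' add -ovi.
So sulpodsuwf → misulpodsuwfen.

misulpodsuwfen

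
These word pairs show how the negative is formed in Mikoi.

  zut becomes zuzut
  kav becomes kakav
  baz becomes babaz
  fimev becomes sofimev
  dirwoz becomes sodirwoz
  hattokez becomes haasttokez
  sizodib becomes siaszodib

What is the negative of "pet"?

pepet

kav and fimev both end in -v yet inflect differently (kakav, sofimev), so the final letter is not what conditions the rule; the number of vowels is.
"pet" has 1 vowel. The stems with 1 vowel (zut → zuzut, kav → kakav, baz → babaz) repeat the first consonant+vowel as a prefix.
So pet → pepet.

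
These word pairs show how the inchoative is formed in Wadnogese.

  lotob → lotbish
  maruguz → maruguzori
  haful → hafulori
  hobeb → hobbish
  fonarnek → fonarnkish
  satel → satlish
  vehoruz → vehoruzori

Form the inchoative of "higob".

"higob" has last vowel 'o'. The one such stem in the data (lotob → lotbish) deletes the last vowel and adds -ish (as do fonarnek, hobeb), so the same rule applies.
So higob → higbish.

higbish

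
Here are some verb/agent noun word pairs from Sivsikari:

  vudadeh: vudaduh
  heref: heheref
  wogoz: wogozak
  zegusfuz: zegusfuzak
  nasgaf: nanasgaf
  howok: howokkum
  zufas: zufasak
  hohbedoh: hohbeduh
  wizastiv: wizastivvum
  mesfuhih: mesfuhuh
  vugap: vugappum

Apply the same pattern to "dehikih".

"dehikih" ends in -h. The stems ending in -h (vudadeh → vudaduh, mesfuhih → mesfuhuh, hohbedoh → hohbeduh) change the last vowel to 'u'.
So dehikih → dehikuh.

dehikuh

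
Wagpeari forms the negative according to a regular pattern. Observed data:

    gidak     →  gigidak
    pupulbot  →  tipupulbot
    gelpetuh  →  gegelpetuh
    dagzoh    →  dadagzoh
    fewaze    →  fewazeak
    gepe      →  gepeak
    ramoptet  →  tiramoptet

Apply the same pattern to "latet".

tilatet

dagzoh and pupulbot both have last vowel 'o' yet inflect differently (dadagzoh, tipupulbot), so the last vowel is not what conditions the rule; the final letter is.
"latet" ends in -t. The stems ending in -t (ramoptet → tiramoptet, pupulbot → tipupulbot) add the prefix ti-.
The other patterns: stems ending in -h or -k repeat the first consonant+vowel as a prefix; stems ending in -e add -ak.
So latet → tilatet.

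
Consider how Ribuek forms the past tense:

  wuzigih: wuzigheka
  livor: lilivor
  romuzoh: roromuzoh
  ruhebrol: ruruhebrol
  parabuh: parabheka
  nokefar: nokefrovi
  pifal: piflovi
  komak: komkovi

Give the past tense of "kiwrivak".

kiwrivkovi

"kiwrivak" has last vowel 'a'. The stems whose last vowel is 'a' (nokefar → nokefrovi, pifal → piflovi, komak → komkovi) delete the last vowel and add -ovi.
The other patterns: stems whose last vowel is 'o' repeat the first consonant+vowel as a prefix; stems whose last vowel is 'i' or 'u' delete the last vowel and add -eka.
So kiwrivak → kiwrivkovi.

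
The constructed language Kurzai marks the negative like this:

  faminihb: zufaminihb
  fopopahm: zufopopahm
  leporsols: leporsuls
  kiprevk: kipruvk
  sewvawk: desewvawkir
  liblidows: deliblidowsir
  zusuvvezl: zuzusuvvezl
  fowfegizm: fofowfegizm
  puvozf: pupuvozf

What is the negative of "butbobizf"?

"butbobizf" has second-to-last letter 'z'. The stems whose second-to-last letter is 'z' (zusuvvezl → zuzusuvvezl, fowfegizm → fofowfegizm, puvozf → pupuvozf) repeat the first consonant+vowel as a prefix.
The other patterns: stems whose second-to-last letter is 'h' add the prefix zu-; stems whose second-to-last letter is 'l' or 'v' change the last vowel to 'u'; stems whose second-to-last letter is 'w' add de- … -ir around the stem.
So butbobizf → bubutbobizf.

bubutbobizf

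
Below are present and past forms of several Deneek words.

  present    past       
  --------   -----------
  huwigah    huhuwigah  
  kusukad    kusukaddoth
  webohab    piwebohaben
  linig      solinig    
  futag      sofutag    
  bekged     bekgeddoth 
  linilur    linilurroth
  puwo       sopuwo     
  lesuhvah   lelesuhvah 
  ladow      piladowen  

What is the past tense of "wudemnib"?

piwudemniben

huwigah and webohab both have last vowel 'a' yet inflect differently (huhuwigah, piwebohaben), so the last vowel is not what conditions the rule; the final letter is.
"wudemnib" ends in -b. The one such stem in the data (webohab → piwebohaben) adds pi- … -en around the stem, so the same rule applies.
So wudemnib → piwudemniben.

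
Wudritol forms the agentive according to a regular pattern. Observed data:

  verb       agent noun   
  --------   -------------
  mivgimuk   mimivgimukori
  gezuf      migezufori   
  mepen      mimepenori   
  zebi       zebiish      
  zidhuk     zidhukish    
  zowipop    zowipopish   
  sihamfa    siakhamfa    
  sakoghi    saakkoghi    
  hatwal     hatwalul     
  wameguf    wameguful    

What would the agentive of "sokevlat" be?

soakkevlat

mivgimuk and zidhuk both end in -k yet inflect differently (mimivgimukori, zidhukish), so the final letter is not what conditions the rule; the first letter is.
"sokevlat" begins with s-. The stems beginning with s- (sihamfa → siakhamfa, sakoghi → saakkoghi) insert -ak- after the first vowel.
The other patterns: stems beginning with g- or m- add mi- … -ori around the stem; stems beginning with z- add -ish; stems beginning with h- or w- add -ul.
So sokevlat → soakkevlat.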